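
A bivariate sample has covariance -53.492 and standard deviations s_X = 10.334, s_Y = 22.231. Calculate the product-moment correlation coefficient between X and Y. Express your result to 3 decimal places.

-0.233

r = Cov(X,Y) / (s_X · s_Y) = -53.492 / (10.334 × 22.231)
  = -53.492 / 229.7352 ≈ -0.233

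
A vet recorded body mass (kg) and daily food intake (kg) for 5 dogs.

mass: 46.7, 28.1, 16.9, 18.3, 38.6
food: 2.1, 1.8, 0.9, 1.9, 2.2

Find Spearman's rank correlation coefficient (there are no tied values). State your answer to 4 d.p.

0.8000

Rank mass: 5, 3, 1, 2, 4
Rank food: 4, 2, 1, 3, 5
d = rank(mass) − rank(food): 1, 1, 0, -1, -1; Σd² = 4
ρ = 1 − 6Σd² / [n(n²−1)] = 1 − 6×4 / (5×24) = 1 − 24/120 ≈ 0.8000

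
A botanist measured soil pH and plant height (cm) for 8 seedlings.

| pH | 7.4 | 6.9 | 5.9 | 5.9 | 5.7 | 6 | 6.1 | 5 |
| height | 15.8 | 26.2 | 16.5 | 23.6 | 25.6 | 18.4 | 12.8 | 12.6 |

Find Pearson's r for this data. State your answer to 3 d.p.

0.199

n = 8, Σx = 48.9, Σy = 151.5, Σx² = 302.69, Σy² = 3081.81, Σxy = 931.69
nΣxy − ΣxΣy = 7453.52 − 7408.35 = 45.17
nΣx² − (Σx)² = 2421.52 − 2391.21 = 30.31; nΣy² − (Σy)² = 24654.48 − 22952.25 = 1702.23
r = 45.17 / √(30.31 × 1702.23) = 45.17 / 227.1444 ≈ 0.199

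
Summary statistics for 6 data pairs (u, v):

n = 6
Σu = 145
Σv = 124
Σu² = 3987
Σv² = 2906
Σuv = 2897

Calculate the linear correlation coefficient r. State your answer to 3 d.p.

r = (nΣuv − ΣuΣv) / √[(nΣu² − (Σu)²)(nΣv² − (Σv)²)]
Numerator: 6×2897 − 145×124 = -598
Denominator: √[(23922 − 21025)(17436 − 15376)] = √[2897 × 2060] = 2442.9122
r = -598 / 2442.9122 ≈ -0.245

-0.245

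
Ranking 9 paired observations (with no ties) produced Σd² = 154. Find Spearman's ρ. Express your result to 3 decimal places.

-0.283

ρ = 1 − 6Σd² / [n(n²−1)] = 1 − 6×154 / (9×80)
  = 1 − 924/720 = 1 − 1.2833 ≈ -0.283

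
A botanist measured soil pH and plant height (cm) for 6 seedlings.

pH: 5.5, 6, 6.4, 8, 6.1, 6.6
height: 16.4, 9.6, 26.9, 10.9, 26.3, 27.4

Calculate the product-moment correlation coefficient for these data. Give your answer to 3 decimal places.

-0.211

n = 6, Σx = 38.6, Σy = 117.5, Σx² = 251.98, Σy² = 2645.99, Σxy = 748.43
nΣxy − ΣxΣy = 4490.58 − 4535.5 = -44.92
nΣx² − (Σx)² = 1511.88 − 1489.96 = 21.92; nΣy² − (Σy)² = 15875.94 − 13806.25 = 2069.69
r = -44.92 / √(21.92 × 2069.69) = -44.92 / 212.9967 ≈ -0.211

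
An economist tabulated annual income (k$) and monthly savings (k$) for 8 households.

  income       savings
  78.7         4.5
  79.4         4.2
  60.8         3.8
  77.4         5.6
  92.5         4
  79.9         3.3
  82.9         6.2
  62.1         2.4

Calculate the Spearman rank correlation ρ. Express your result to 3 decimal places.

Rank income: 4, 5, 1, 3, 8, 6, 7, 2
Rank savings: 6, 5, 3, 7, 4, 2, 8, 1
d = rank(income) − rank(savings): -2, 0, -2, -4, 4, 4, -1, 1; Σd² = 58
ρ = 1 − 6Σd² / [n(n²−1)] = 1 − 6×58 / (8×63) = 1 − 348/504 ≈ 0.310

0.310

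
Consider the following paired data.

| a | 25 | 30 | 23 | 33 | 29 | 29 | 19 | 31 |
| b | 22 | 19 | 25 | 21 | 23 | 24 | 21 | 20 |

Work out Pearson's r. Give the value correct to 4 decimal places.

n = 8, Σa = 219, Σb = 175, Σa² = 6147, Σb² = 3857, Σab = 4770
nΣab − ΣaΣb = 38160 − 38325 = -165
nΣa² − (Σa)² = 49176 − 47961 = 1215; nΣb² − (Σb)² = 30856 − 30625 = 231
r = -165 / √(1215 × 231) = -165 / 529.7783 ≈ -0.3115

-0.3115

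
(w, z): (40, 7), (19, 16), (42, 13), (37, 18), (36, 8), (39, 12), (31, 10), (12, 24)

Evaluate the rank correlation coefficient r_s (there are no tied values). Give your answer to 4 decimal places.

Rank w: 7, 2, 8, 5, 4, 6, 3, 1
Rank z: 1, 6, 5, 7, 2, 4, 3, 8
d = rank(w) − rank(z): 6, -4, 3, -2, 2, 2, 0, -7; Σd² = 122
ρ = 1 − 6Σd² / [n(n²−1)] = 1 − 6×122 / (8×63) = 1 − 732/504 ≈ -0.4524

-0.4524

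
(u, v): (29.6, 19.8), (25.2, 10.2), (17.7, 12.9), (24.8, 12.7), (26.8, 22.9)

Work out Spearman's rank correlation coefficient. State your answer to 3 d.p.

0.500

Rank u: 5, 3, 1, 2, 4
Rank v: 4, 1, 3, 2, 5
d = rank(u) − rank(v): 1, 2, -2, 0, -1; Σd² = 10
ρ = 1 − 6Σd² / [n(n²−1)] = 1 − 6×10 / (5×24) = 1 − 60/120 ≈ 0.500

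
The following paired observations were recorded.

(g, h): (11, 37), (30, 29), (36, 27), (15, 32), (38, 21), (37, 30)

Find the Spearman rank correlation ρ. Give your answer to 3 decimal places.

Rank g: 1, 3, 4, 2, 6, 5
Rank h: 6, 3, 2, 5, 1, 4
d = rank(g) − rank(h): -5, 0, 2, -3, 5, 1; Σd² = 64
ρ = 1 − 6Σd² / [n(n²−1)] = 1 − 6×64 / (6×35) = 1 − 384/210 ≈ -0.829

-0.829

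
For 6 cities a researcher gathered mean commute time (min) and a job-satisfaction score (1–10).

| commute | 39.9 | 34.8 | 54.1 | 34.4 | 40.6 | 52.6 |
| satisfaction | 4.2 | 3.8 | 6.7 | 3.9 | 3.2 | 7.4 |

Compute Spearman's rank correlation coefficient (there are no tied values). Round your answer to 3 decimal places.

Rank commute: 3, 2, 6, 1, 4, 5
Rank satisfaction: 4, 2, 5, 3, 1, 6
d = rank(commute) − rank(satisfaction): -1, 0, 1, -2, 3, -1; Σd² = 16
ρ = 1 − 6Σd² / [n(n²−1)] = 1 − 6×16 / (6×35) = 1 − 96/210 ≈ 0.543

0.543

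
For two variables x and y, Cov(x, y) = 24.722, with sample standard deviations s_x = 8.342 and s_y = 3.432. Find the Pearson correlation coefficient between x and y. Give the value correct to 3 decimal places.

0.864

r = Cov(x,y) / (s_x · s_y) = 24.722 / (8.342 × 3.432)
  = 24.722 / 28.6297 ≈ 0.864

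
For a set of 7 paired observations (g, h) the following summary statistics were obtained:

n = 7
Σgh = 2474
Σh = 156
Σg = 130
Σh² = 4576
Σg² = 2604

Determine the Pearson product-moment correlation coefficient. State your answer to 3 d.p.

-0.927

r = (nΣgh − ΣgΣh) / √[(nΣg² − (Σg)²)(nΣh² − (Σh)²)]
Numerator: 7×2474 − 130×156 = -2962
Denominator: √[(18228 − 16900)(32032 − 24336)] = √[1328 × 7696] = 3196.9185
r = -2962 / 3196.9185 ≈ -0.927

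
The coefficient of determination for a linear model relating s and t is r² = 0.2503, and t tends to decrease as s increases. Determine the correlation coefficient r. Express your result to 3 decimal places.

|r| = √0.2503 = 0.500
The association is negative, so r = −0.500.

-0.500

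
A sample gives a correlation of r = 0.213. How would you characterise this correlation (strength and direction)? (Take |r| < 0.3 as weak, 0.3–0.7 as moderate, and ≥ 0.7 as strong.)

r = 0.213 > 0 so the relationship is positive.
|r| = 0.213, which falls in the weak range.

weak positive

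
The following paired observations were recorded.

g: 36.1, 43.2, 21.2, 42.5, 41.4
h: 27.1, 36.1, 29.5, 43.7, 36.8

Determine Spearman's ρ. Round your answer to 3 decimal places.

Rank g: 2, 5, 1, 4, 3
Rank h: 1, 3, 2, 5, 4
d = rank(g) − rank(h): 1, 2, -1, -1, -1; Σd² = 8
ρ = 1 − 6Σd² / [n(n²−1)] = 1 − 6×8 / (5×24) = 1 − 48/120 ≈ 0.600

0.600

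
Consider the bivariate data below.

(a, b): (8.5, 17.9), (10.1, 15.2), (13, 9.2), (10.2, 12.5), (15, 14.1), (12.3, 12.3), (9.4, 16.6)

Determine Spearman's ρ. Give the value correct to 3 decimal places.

Rank a: 1, 3, 6, 4, 7, 5, 2
Rank b: 7, 5, 1, 3, 4, 2, 6
d = rank(a) − rank(b): -6, -2, 5, 1, 3, 3, -4; Σd² = 100
ρ = 1 − 6Σd² / [n(n²−1)] = 1 − 6×100 / (7×48) = 1 − 600/336 ≈ -0.786

-0.786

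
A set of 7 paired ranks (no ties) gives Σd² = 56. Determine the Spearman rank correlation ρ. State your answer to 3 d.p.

ρ = 1 − 6Σd² / [n(n²−1)] = 1 − 6×56 / (7×48)
  = 1 − 336/336 = 1 − 1.0000 ≈ 0.000

0.000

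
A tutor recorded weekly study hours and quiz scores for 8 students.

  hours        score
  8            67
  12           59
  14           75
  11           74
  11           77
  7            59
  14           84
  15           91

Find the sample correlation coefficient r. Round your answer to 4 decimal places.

0.7468

n = 8, Σx = 92, Σy = 586, Σx² = 1116, Σy² = 43818, Σxy = 6909
nΣxy − ΣxΣy = 55272 − 53912 = 1360
nΣx² − (Σx)² = 8928 − 8464 = 464; nΣy² − (Σy)² = 350544 − 343396 = 7148
r = 1360 / √(464 × 7148) = 1360 / 1821.1732 ≈ 0.7468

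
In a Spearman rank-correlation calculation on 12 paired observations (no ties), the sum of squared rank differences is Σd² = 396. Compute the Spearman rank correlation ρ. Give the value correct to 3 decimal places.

-0.385

ρ = 1 − 6Σd² / [n(n²−1)] = 1 − 6×396 / (12×143)
  = 1 − 2376/1716 = 1 − 1.3846 ≈ -0.385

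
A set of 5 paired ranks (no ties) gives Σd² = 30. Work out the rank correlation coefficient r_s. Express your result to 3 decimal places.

-0.500

ρ = 1 − 6Σd² / [n(n²−1)] = 1 − 6×30 / (5×24)
  = 1 − 180/120 = 1 − 1.5000 ≈ -0.500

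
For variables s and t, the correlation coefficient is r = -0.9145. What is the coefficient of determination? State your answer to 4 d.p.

r² = (-0.9145)² = 0.8363

0.8363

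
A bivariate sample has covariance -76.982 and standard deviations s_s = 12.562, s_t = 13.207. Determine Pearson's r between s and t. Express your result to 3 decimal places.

-0.464

r = Cov(s,t) / (s_s · s_t) = -76.982 / (12.562 × 13.207)
  = -76.982 / 165.9063 ≈ -0.464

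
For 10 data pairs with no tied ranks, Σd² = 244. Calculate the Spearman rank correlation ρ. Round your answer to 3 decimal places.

ρ = 1 − 6Σd² / [n(n²−1)] = 1 − 6×244 / (10×99)
  = 1 − 1464/990 = 1 − 1.4788 ≈ -0.479

-0.479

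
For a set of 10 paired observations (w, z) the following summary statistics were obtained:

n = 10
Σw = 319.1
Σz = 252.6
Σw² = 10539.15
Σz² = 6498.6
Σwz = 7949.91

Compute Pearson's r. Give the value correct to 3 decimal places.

r = (nΣwz − ΣwΣz) / √[(nΣw² − (Σw)²)(nΣz² − (Σz)²)]
Numerator: 10×7949.91 − 319.1×252.6 = -1105.56
Denominator: √[(105391.5 − 101824.81)(64986 − 63806.76)] = √[3566.69 × 1179.24] = 2050.8495
r = -1105.56 / 2050.8495 ≈ -0.539

-0.539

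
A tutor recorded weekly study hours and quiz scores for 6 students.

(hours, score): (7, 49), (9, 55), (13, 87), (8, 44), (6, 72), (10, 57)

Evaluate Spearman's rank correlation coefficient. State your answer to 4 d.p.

0.3714

Rank hours: 2, 4, 6, 3, 1, 5
Rank score: 2, 3, 6, 1, 5, 4
d = rank(hours) − rank(score): 0, 1, 0, 2, -4, 1; Σd² = 22
ρ = 1 − 6Σd² / [n(n²−1)] = 1 − 6×22 / (6×35) = 1 − 132/210 ≈ 0.3714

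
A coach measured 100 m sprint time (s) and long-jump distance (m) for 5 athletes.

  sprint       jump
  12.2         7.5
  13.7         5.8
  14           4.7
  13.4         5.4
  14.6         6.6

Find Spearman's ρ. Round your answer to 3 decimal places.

-0.300

Rank sprint: 1, 3, 4, 2, 5
Rank jump: 5, 3, 1, 2, 4
d = rank(sprint) − rank(jump): -4, 0, 3, 0, 1; Σd² = 26
ρ = 1 − 6Σd² / [n(n²−1)] = 1 − 6×26 / (5×24) = 1 − 156/120 ≈ -0.300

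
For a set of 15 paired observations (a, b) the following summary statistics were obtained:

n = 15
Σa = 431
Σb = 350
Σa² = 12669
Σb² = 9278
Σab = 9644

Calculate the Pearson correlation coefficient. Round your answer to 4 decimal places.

r = (nΣab − ΣaΣb) / √[(nΣa² − (Σa)²)(nΣb² − (Σb)²)]
Numerator: 15×9644 − 431×350 = -6190
Denominator: √[(190035 − 185761)(139170 − 122500)] = √[4274 × 16670] = 8440.8282
r = -6190 / 8440.8282 ≈ -0.7333

-0.7333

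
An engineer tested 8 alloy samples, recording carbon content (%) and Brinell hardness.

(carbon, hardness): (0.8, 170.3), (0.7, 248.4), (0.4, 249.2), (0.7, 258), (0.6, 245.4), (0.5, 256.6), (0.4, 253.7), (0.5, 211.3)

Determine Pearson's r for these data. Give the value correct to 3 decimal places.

-0.481

n = 8, Σx = 4.6, Σy = 1892.9, Σx² = 2.8, Σy² = 454445.39, Σxy = 1073.07
nΣxy − ΣxΣy = 8584.56 − 8707.34 = -122.78
nΣx² − (Σx)² = 22.4 − 21.16 = 1.24; nΣy² − (Σy)² = 3635563.12 − 3583070.41 = 52492.71
r = -122.78 / √(1.24 × 52492.71) = -122.78 / 255.1293 ≈ -0.481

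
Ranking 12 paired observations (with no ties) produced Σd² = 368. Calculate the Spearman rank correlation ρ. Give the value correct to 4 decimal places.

ρ = 1 − 6Σd² / [n(n²−1)] = 1 − 6×368 / (12×143)
  = 1 − 2208/1716 = 1 − 1.28671 ≈ -0.2867

-0.2867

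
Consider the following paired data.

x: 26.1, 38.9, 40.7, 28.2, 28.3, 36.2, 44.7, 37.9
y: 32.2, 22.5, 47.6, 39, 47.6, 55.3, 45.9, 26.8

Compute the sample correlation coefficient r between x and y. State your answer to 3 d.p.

0.070

n = 8, Σx = 281, Σy = 316.9, Σx² = 10191.98, Σy² = 13478.75, Σxy = 11169.18
nΣxy − ΣxΣy = 89353.44 − 89048.9 = 304.54
nΣx² − (Σx)² = 81535.84 − 78961 = 2574.84; nΣy² − (Σy)² = 107830 − 100425.61 = 7404.39
r = 304.54 / √(2574.84 × 7404.39) = 304.54 / 4366.3623 ≈ 0.070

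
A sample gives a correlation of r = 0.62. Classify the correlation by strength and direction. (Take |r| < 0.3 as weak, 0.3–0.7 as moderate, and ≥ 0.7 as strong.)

moderate positive

r = 0.62 > 0 so the relationship is positive.
|r| = 0.62, which falls in the moderate range.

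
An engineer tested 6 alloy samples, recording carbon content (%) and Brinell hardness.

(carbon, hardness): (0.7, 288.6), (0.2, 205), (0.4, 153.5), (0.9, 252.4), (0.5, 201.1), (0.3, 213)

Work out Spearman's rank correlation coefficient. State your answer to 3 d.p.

0.486

Rank carbon: 5, 1, 3, 6, 4, 2
Rank hardness: 6, 3, 1, 5, 2, 4
d = rank(carbon) − rank(hardness): -1, -2, 2, 1, 2, -2; Σd² = 18
ρ = 1 − 6Σd² / [n(n²−1)] = 1 − 6×18 / (6×35) = 1 − 108/210 ≈ 0.486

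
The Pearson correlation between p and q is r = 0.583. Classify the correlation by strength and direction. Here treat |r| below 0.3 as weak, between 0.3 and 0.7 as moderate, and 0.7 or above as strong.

moderate positive

r = 0.583 > 0 so the relationship is positive.
|r| = 0.583, which falls in the moderate range.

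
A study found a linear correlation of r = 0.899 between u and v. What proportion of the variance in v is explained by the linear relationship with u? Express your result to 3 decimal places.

r² = (0.899)² = 0.808

0.808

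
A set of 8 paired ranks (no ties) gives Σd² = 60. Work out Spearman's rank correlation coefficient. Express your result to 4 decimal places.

ρ = 1 − 6Σd² / [n(n²−1)] = 1 − 6×60 / (8×63)
  = 1 − 360/504 = 1 − 0.71429 ≈ 0.2857

0.2857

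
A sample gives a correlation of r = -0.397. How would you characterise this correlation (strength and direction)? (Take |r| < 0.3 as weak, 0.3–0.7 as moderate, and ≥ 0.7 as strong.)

moderate negative

r = -0.397 < 0 so the relationship is negative.
|r| = 0.397, which falls in the moderate range.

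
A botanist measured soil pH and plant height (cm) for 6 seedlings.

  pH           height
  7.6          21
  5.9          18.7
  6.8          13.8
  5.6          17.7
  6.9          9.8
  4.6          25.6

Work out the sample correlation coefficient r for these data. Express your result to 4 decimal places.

-0.5453

n = 6, Σx = 37.4, Σy = 106.6, Σx² = 238.94, Σy² = 2045.82, Σxy = 648.27
nΣxy − ΣxΣy = 3889.62 − 3986.84 = -97.22
nΣx² − (Σx)² = 1433.64 − 1398.76 = 34.88; nΣy² − (Σy)² = 12274.92 − 11363.56 = 911.36
r = -97.22 / √(34.88 × 911.36) = -97.22 / 178.2926 ≈ -0.5453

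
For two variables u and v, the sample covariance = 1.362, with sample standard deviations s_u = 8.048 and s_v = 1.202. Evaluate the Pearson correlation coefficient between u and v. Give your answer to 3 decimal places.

r = Cov(u,v) / (s_u · s_v) = 1.362 / (8.048 × 1.202)
  = 1.362 / 9.6737 ≈ 0.141

0.141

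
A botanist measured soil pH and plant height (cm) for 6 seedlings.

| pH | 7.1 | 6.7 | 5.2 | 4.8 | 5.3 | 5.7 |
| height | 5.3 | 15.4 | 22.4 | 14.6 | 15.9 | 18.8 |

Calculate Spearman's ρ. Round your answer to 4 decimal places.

-0.3714

Rank pH: 6, 5, 2, 1, 3, 4
Rank height: 1, 3, 6, 2, 4, 5
d = rank(pH) − rank(height): 5, 2, -4, -1, -1, -1; Σd² = 48
ρ = 1 − 6Σd² / [n(n²−1)] = 1 − 6×48 / (6×35) = 1 − 288/210 ≈ -0.3714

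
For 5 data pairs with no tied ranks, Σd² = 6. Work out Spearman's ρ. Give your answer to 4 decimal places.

ρ = 1 − 6Σd² / [n(n²−1)] = 1 − 6×6 / (5×24)
  = 1 − 36/120 = 1 − 0.30000 ≈ 0.7000

0.7000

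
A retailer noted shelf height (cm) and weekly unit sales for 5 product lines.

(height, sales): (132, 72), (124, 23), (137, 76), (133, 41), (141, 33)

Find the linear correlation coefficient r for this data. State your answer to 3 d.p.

0.317

n = 5, Σx = 667, Σy = 245, Σx² = 89139, Σy² = 14259, Σxy = 32874
nΣxy − ΣxΣy = 164370 − 163415 = 955
nΣx² − (Σx)² = 445695 − 444889 = 806; nΣy² − (Σy)² = 71295 − 60025 = 11270
r = 955 / √(806 × 11270) = 955 / 3013.9044 ≈ 0.317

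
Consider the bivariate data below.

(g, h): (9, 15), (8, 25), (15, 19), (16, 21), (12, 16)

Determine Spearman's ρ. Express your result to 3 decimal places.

Rank g: 2, 1, 4, 5, 3
Rank h: 1, 5, 3, 4, 2
d = rank(g) − rank(h): 1, -4, 1, 1, 1; Σd² = 20
ρ = 1 − 6Σd² / [n(n²−1)] = 1 − 6×20 / (5×24) = 1 − 120/120 ≈ 0.000

0.000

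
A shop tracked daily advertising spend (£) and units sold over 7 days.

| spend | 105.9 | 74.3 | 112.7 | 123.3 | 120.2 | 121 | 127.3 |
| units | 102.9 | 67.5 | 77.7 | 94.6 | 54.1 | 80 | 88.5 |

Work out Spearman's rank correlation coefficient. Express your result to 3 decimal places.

0.286

Rank spend: 2, 1, 3, 6, 4, 5, 7
Rank units: 7, 2, 3, 6, 1, 4, 5
d = rank(spend) − rank(units): -5, -1, 0, 0, 3, 1, 2; Σd² = 40
ρ = 1 − 6Σd² / [n(n²−1)] = 1 − 6×40 / (7×48) = 1 − 240/336 ≈ 0.286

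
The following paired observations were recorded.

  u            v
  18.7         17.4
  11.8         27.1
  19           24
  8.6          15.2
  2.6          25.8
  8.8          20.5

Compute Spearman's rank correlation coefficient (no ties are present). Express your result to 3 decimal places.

Rank u: 5, 4, 6, 2, 1, 3
Rank v: 2, 6, 4, 1, 5, 3
d = rank(u) − rank(v): 3, -2, 2, 1, -4, 0; Σd² = 34
ρ = 1 − 6Σd² / [n(n²−1)] = 1 − 6×34 / (6×35) = 1 − 204/210 ≈ 0.029

0.029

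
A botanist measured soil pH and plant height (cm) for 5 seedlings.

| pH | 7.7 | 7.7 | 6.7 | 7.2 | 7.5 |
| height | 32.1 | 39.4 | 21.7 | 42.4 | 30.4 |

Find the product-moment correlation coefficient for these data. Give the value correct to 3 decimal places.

0.544

n = 5, Σx = 36.8, Σy = 166, Σx² = 271.56, Σy² = 5775.58, Σxy = 1229.22
nΣxy − ΣxΣy = 6146.1 − 6108.8 = 37.3
nΣx² − (Σx)² = 1357.8 − 1354.24 = 3.56; nΣy² − (Σy)² = 28877.9 − 27556 = 1321.9
r = 37.3 / √(3.56 × 1321.9) = 37.3 / 68.6000 ≈ 0.544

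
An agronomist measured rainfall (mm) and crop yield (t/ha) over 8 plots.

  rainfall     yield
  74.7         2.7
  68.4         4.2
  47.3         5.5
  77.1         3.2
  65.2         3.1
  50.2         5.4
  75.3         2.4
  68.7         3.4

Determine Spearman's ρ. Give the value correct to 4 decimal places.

-0.7381

Rank rainfall: 6, 4, 1, 8, 3, 2, 7, 5
Rank yield: 2, 6, 8, 4, 3, 7, 1, 5
d = rank(rainfall) − rank(yield): 4, -2, -7, 4, 0, -5, 6, 0; Σd² = 146
ρ = 1 − 6Σd² / [n(n²−1)] = 1 − 6×146 / (8×63) = 1 − 876/504 ≈ -0.7381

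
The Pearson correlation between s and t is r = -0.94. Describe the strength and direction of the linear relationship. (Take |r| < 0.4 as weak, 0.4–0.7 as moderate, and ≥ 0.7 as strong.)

r = -0.94 < 0 so the relationship is negative.
|r| = 0.94, which falls in the strong range.

strong negative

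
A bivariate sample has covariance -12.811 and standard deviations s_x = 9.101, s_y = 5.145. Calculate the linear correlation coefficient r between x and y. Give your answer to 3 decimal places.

r = Cov(x,y) / (s_x · s_y) = -12.811 / (9.101 × 5.145)
  = -12.811 / 46.8246 ≈ -0.274

-0.274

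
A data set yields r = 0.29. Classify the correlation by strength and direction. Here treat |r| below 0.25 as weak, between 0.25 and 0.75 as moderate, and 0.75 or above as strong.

moderate positive

r = 0.29 > 0 so the relationship is positive.
|r| = 0.29, which falls in the moderate range.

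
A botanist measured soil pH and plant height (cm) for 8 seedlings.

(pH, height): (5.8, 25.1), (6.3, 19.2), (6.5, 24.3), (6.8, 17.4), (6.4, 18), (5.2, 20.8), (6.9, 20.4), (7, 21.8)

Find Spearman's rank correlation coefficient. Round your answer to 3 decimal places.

Rank pH: 2, 3, 5, 6, 4, 1, 7, 8
Rank height: 8, 3, 7, 1, 2, 5, 4, 6
d = rank(pH) − rank(height): -6, 0, -2, 5, 2, -4, 3, 2; Σd² = 98
ρ = 1 − 6Σd² / [n(n²−1)] = 1 − 6×98 / (8×63) = 1 − 588/504 ≈ -0.167

-0.167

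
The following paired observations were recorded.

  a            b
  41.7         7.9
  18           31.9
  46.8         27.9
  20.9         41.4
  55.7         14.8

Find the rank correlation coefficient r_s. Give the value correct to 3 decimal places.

-0.600

Rank a: 3, 1, 4, 2, 5
Rank b: 1, 4, 3, 5, 2
d = rank(a) − rank(b): 2, -3, 1, -3, 3; Σd² = 32
ρ = 1 − 6Σd² / [n(n²−1)] = 1 − 6×32 / (5×24) = 1 − 192/120 ≈ -0.600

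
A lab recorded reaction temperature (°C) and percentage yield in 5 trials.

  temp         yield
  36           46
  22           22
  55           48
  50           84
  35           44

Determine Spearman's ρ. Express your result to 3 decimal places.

Rank temp: 3, 1, 5, 4, 2
Rank yield: 3, 1, 4, 5, 2
d = rank(temp) − rank(yield): 0, 0, 1, -1, 0; Σd² = 2
ρ = 1 − 6Σd² / [n(n²−1)] = 1 − 6×2 / (5×24) = 1 − 12/120 ≈ 0.900

0.900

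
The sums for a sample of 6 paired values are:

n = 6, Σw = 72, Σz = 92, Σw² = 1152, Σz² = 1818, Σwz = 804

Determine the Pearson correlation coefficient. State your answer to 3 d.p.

-0.876

r = (nΣwz − ΣwΣz) / √[(nΣw² − (Σw)²)(nΣz² − (Σz)²)]
Numerator: 6×804 − 72×92 = -1800
Denominator: √[(6912 − 5184)(10908 − 8464)] = √[1728 × 2444] = 2055.0504
r = -1800 / 2055.0504 ≈ -0.876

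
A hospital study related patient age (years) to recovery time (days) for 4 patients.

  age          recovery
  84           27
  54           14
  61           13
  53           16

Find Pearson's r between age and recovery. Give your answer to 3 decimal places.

0.912

n = 4, Σx = 252, Σy = 70, Σx² = 16502, Σy² = 1350, Σxy = 4665
nΣxy − ΣxΣy = 18660 − 17640 = 1020
nΣx² − (Σx)² = 66008 − 63504 = 2504; nΣy² − (Σy)² = 5400 − 4900 = 500
r = 1020 / √(2504 × 500) = 1020 / 1118.9281 ≈ 0.912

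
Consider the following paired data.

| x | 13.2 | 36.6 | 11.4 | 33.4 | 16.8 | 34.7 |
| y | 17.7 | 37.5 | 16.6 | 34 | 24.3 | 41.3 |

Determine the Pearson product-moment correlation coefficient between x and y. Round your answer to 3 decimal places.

n = 6, Σx = 146.1, Σy = 171.4, Σx² = 4245.65, Σy² = 5447.28, Σxy = 4772.33
nΣxy − ΣxΣy = 28633.98 − 25041.54 = 3592.44
nΣx² − (Σx)² = 25473.9 − 21345.21 = 4128.69; nΣy² − (Σy)² = 32683.68 − 29377.96 = 3305.72
r = 3592.44 / √(4128.69 × 3305.72) = 3592.44 / 3694.3596 ≈ 0.972

0.972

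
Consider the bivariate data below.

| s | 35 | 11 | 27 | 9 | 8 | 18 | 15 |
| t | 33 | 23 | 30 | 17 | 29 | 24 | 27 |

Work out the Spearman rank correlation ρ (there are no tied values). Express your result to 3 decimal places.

Rank s: 7, 3, 6, 2, 1, 5, 4
Rank t: 7, 2, 6, 1, 5, 3, 4
d = rank(s) − rank(t): 0, 1, 0, 1, -4, 2, 0; Σd² = 22
ρ = 1 − 6Σd² / [n(n²−1)] = 1 − 6×22 / (7×48) = 1 − 132/336 ≈ 0.607

0.607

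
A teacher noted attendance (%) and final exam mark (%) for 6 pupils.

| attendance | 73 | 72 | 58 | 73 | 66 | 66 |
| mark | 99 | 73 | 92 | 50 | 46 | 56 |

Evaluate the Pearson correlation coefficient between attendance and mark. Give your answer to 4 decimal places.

n = 6, Σx = 408, Σy = 416, Σx² = 27918, Σy² = 31346, Σxy = 28201
nΣxy − ΣxΣy = 169206 − 169728 = -522
nΣx² − (Σx)² = 167508 − 166464 = 1044; nΣy² − (Σy)² = 188076 − 173056 = 15020
r = -522 / √(1044 × 15020) = -522 / 3959.9091 ≈ -0.1318

-0.1318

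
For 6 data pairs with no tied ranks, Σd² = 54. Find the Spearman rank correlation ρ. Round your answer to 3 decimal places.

-0.543

ρ = 1 − 6Σd² / [n(n²−1)] = 1 − 6×54 / (6×35)
  = 1 − 324/210 = 1 − 1.5429 ≈ -0.543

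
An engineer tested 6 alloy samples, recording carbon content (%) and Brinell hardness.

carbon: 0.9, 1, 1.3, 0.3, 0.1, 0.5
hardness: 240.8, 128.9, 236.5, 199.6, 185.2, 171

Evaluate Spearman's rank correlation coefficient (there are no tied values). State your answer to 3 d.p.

0.143

Rank carbon: 4, 5, 6, 2, 1, 3
Rank hardness: 6, 1, 5, 4, 3, 2
d = rank(carbon) − rank(hardness): -2, 4, 1, -2, -2, 1; Σd² = 30
ρ = 1 − 6Σd² / [n(n²−1)] = 1 − 6×30 / (6×35) = 1 − 180/210 ≈ 0.143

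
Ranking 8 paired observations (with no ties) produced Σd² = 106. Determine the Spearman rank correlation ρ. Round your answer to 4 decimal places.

ρ = 1 − 6Σd² / [n(n²−1)] = 1 − 6×106 / (8×63)
  = 1 − 636/504 = 1 − 1.26190 ≈ -0.2619

-0.2619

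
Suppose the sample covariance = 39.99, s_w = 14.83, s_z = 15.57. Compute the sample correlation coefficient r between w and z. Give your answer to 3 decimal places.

r = Cov(w,z) / (s_w · s_z) = 39.99 / (14.83 × 15.57)
  = 39.99 / 230.9031 ≈ 0.173

0.173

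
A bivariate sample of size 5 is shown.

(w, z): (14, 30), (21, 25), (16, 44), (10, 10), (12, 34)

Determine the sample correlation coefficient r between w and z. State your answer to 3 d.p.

n = 5, Σw = 73, Σz = 143, Σw² = 1137, Σz² = 4717, Σwz = 2157
nΣwz − ΣwΣz = 10785 − 10439 = 346
nΣw² − (Σw)² = 5685 − 5329 = 356; nΣz² − (Σz)² = 23585 − 20449 = 3136
r = 346 / √(356 × 3136) = 346 / 1056.6059 ≈ 0.327

0.327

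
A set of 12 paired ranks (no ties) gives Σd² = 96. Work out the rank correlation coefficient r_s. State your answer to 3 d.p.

ρ = 1 − 6Σd² / [n(n²−1)] = 1 − 6×96 / (12×143)
  = 1 − 576/1716 = 1 − 0.3357 ≈ 0.664

0.664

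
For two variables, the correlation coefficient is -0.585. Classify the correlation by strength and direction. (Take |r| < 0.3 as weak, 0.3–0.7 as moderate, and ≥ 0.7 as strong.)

moderate negative

r = -0.585 < 0 so the relationship is negative.
|r| = 0.585, which falls in the moderate range.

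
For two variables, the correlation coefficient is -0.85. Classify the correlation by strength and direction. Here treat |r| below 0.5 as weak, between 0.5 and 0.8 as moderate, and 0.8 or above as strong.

r = -0.85 < 0 so the relationship is negative.
|r| = 0.85, which falls in the strong range.

strong negative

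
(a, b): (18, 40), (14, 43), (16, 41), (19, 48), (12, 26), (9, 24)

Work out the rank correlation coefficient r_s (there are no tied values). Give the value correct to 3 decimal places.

Rank a: 5, 3, 4, 6, 2, 1
Rank b: 3, 5, 4, 6, 2, 1
d = rank(a) − rank(b): 2, -2, 0, 0, 0, 0; Σd² = 8
ρ = 1 − 6Σd² / [n(n²−1)] = 1 − 6×8 / (6×35) = 1 − 48/210 ≈ 0.771

0.771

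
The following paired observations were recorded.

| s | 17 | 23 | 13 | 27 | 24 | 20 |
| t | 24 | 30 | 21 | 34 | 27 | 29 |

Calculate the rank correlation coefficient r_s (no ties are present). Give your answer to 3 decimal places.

0.829

Rank s: 2, 4, 1, 6, 5, 3
Rank t: 2, 5, 1, 6, 3, 4
d = rank(s) − rank(t): 0, -1, 0, 0, 2, -1; Σd² = 6
ρ = 1 − 6Σd² / [n(n²−1)] = 1 − 6×6 / (6×35) = 1 − 36/210 ≈ 0.829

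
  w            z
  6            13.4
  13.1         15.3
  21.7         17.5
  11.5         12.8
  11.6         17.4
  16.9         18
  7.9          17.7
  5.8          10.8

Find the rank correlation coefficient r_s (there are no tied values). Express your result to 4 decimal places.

Rank w: 2, 6, 8, 4, 5, 7, 3, 1
Rank z: 3, 4, 6, 2, 5, 8, 7, 1
d = rank(w) − rank(z): -1, 2, 2, 2, 0, -1, -4, 0; Σd² = 30
ρ = 1 − 6Σd² / [n(n²−1)] = 1 − 6×30 / (8×63) = 1 − 180/504 ≈ 0.6429

0.6429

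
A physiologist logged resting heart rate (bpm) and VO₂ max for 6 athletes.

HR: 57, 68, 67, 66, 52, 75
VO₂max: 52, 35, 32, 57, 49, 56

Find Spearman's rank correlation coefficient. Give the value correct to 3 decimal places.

Rank HR: 2, 5, 4, 3, 1, 6
Rank VO₂max: 4, 2, 1, 6, 3, 5
d = rank(HR) − rank(VO₂max): -2, 3, 3, -3, -2, 1; Σd² = 36
ρ = 1 − 6Σd² / [n(n²−1)] = 1 − 6×36 / (6×35) = 1 − 216/210 ≈ -0.029

-0.029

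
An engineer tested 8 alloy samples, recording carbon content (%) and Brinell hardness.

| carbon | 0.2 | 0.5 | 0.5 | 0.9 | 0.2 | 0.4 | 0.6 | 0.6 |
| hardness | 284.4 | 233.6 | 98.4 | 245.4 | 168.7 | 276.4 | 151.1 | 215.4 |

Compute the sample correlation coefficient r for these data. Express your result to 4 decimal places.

-0.0753

n = 8, Σx = 3.9, Σy = 1673.4, Σx² = 2.27, Σy² = 379441.06, Σxy = 807.94
nΣxy − ΣxΣy = 6463.52 − 6526.26 = -62.74
nΣx² − (Σx)² = 18.16 − 15.21 = 2.95; nΣy² − (Σy)² = 3035528.48 − 2800267.56 = 235260.92
r = -62.74 / √(2.95 × 235260.92) = -62.74 / 833.0785 ≈ -0.0753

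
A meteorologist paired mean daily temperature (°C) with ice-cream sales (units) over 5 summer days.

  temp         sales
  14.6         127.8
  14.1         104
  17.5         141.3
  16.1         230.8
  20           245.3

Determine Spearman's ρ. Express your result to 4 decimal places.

Rank temp: 2, 1, 4, 3, 5
Rank sales: 2, 1, 3, 4, 5
d = rank(temp) − rank(sales): 0, 0, 1, -1, 0; Σd² = 2
ρ = 1 − 6Σd² / [n(n²−1)] = 1 − 6×2 / (5×24) = 1 − 12/120 ≈ 0.9000

0.9000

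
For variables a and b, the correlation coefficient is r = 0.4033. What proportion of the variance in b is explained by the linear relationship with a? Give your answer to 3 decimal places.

0.163

r² = (0.4033)² = 0.163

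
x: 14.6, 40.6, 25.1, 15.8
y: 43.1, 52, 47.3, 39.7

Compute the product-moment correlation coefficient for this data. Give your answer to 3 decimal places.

n = 4, Σx = 96.1, Σy = 182.1, Σx² = 2741.17, Σy² = 8374.99, Σxy = 4554.95
nΣxy − ΣxΣy = 18219.8 − 17499.81 = 719.99
nΣx² − (Σx)² = 10964.68 − 9235.21 = 1729.47; nΣy² − (Σy)² = 33499.96 − 33160.41 = 339.55
r = 719.99 / √(1729.47 × 339.55) = 719.99 / 766.3169 ≈ 0.940

0.940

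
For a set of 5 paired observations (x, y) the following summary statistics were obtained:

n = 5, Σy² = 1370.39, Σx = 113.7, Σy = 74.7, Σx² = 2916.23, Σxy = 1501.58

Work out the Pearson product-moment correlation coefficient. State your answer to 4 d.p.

-0.6796

r = (nΣxy − ΣxΣy) / √[(nΣx² − (Σx)²)(nΣy² − (Σy)²)]
Numerator: 5×1501.58 − 113.7×74.7 = -985.49
Denominator: √[(14581.15 − 12927.69)(6851.95 − 5580.09)] = √[1653.46 × 1271.86] = 1450.1619
r = -985.49 / 1450.1619 ≈ -0.6796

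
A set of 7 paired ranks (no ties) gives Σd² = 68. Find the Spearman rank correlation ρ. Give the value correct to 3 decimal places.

-0.214

ρ = 1 − 6Σd² / [n(n²−1)] = 1 − 6×68 / (7×48)
  = 1 − 408/336 = 1 − 1.2143 ≈ -0.214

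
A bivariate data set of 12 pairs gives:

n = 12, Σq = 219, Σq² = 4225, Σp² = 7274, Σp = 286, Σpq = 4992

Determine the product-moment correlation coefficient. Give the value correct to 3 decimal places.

-0.704

r = (nΣpq − ΣpΣq) / √[(nΣp² − (Σp)²)(nΣq² − (Σq)²)]
Numerator: 12×4992 − 286×219 = -2730
Denominator: √[(87288 − 81796)(50700 − 47961)] = √[5492 × 2739] = 3878.4775
r = -2730 / 3878.4775 ≈ -0.704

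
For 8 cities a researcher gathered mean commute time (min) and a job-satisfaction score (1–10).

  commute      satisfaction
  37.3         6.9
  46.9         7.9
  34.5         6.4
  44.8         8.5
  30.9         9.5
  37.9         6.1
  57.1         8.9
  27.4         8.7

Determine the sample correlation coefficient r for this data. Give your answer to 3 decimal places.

0.118

n = 8, Σx = 316.8, Σy = 62.9, Σx² = 13190.58, Σy² = 505.59, Σxy = 2500.79
nΣxy − ΣxΣy = 20006.32 − 19926.72 = 79.6
nΣx² − (Σx)² = 105524.64 − 100362.24 = 5162.4; nΣy² − (Σy)² = 4044.72 − 3956.41 = 88.31
r = 79.6 / √(5162.4 × 88.31) = 79.6 / 675.1974 ≈ 0.118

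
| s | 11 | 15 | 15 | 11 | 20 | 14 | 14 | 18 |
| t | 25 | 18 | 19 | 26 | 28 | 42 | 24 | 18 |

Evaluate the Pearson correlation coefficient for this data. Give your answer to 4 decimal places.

-0.1519

n = 8, Σs = 118, Σt = 200, Σs² = 1808, Σt² = 5434, Σst = 2924
nΣst − ΣsΣt = 23392 − 23600 = -208
nΣs² − (Σs)² = 14464 − 13924 = 540; nΣt² − (Σt)² = 43472 − 40000 = 3472
r = -208 / √(540 × 3472) = -208 / 1369.2626 ≈ -0.1519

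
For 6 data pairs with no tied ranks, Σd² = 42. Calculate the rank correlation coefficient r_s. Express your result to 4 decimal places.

-0.2000

ρ = 1 − 6Σd² / [n(n²−1)] = 1 − 6×42 / (6×35)
  = 1 − 252/210 = 1 − 1.20000 ≈ -0.2000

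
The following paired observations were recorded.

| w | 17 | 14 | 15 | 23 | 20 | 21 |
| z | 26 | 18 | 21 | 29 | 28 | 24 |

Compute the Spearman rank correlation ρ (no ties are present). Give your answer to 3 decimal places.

0.829

Rank w: 3, 1, 2, 6, 4, 5
Rank z: 4, 1, 2, 6, 5, 3
d = rank(w) − rank(z): -1, 0, 0, 0, -1, 2; Σd² = 6
ρ = 1 − 6Σd² / [n(n²−1)] = 1 − 6×6 / (6×35) = 1 − 36/210 ≈ 0.829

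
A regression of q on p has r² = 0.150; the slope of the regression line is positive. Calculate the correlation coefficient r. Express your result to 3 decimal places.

|r| = √0.150 = 0.387
The association is positive, so r = 0.387.

0.387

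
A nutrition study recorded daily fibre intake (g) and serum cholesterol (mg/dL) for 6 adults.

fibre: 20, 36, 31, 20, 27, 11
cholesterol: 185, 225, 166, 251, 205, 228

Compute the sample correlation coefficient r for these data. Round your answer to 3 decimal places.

-0.317

n = 6, Σx = 145, Σy = 1260, Σx² = 3907, Σy² = 269416, Σxy = 30009
nΣxy − ΣxΣy = 180054 − 182700 = -2646
nΣx² − (Σx)² = 23442 − 21025 = 2417; nΣy² − (Σy)² = 1616496 − 1587600 = 28896
r = -2646 / √(2417 × 28896) = -2646 / 8357.1306 ≈ -0.317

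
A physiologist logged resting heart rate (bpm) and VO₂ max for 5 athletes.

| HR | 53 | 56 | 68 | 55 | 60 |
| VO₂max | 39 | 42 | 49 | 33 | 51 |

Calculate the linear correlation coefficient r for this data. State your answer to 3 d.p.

n = 5, Σx = 292, Σy = 214, Σx² = 17194, Σy² = 9376, Σxy = 12626
nΣxy − ΣxΣy = 63130 − 62488 = 642
nΣx² − (Σx)² = 85970 − 85264 = 706; nΣy² − (Σy)² = 46880 − 45796 = 1084
r = 642 / √(706 × 1084) = 642 / 874.8166 ≈ 0.734

0.734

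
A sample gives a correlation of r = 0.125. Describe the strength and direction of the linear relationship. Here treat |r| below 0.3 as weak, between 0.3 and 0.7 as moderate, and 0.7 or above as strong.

weak positive

r = 0.125 > 0 so the relationship is positive.
|r| = 0.125, which falls in the weak range.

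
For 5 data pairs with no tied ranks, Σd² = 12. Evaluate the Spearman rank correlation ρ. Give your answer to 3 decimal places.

0.400

ρ = 1 − 6Σd² / [n(n²−1)] = 1 − 6×12 / (5×24)
  = 1 − 72/120 = 1 − 0.6000 ≈ 0.400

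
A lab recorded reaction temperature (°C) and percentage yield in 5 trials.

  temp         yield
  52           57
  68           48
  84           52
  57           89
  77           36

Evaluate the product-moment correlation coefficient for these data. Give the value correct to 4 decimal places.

-0.5881

n = 5, Σx = 338, Σy = 282, Σx² = 23562, Σy² = 17474, Σxy = 18441
nΣxy − ΣxΣy = 92205 − 95316 = -3111
nΣx² − (Σx)² = 117810 − 114244 = 3566; nΣy² − (Σy)² = 87370 − 79524 = 7846
r = -3111 / √(3566 × 7846) = -3111 / 5289.5024 ≈ -0.5881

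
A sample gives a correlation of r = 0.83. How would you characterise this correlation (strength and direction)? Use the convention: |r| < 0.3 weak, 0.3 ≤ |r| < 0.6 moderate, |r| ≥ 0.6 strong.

r = 0.83 > 0 so the relationship is positive.
|r| = 0.83, which falls in the strong range.

strong positive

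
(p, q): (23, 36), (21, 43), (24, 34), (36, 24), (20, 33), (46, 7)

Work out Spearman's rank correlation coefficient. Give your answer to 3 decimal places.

Rank p: 3, 2, 4, 5, 1, 6
Rank q: 5, 6, 4, 2, 3, 1
d = rank(p) − rank(q): -2, -4, 0, 3, -2, 5; Σd² = 58
ρ = 1 − 6Σd² / [n(n²−1)] = 1 − 6×58 / (6×35) = 1 − 348/210 ≈ -0.657

-0.657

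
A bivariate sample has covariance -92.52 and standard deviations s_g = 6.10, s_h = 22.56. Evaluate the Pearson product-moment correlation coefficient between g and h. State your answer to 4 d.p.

r = Cov(g,h) / (s_g · s_h) = -92.52 / (6.10 × 22.56)
  = -92.52 / 137.6160 ≈ -0.6723

-0.6723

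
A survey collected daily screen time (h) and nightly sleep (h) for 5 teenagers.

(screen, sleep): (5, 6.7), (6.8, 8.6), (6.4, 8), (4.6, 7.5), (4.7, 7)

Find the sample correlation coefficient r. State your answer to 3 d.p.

0.856

n = 5, Σx = 27.5, Σy = 37.8, Σx² = 155.45, Σy² = 288.1, Σxy = 210.58
nΣxy − ΣxΣy = 1052.9 − 1039.5 = 13.4
nΣx² − (Σx)² = 777.25 − 756.25 = 21; nΣy² − (Σy)² = 1440.5 − 1428.84 = 11.66
r = 13.4 / √(21 × 11.66) = 13.4 / 15.6480 ≈ 0.856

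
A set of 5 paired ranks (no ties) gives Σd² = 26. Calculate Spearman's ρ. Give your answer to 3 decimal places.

ρ = 1 − 6Σd² / [n(n²−1)] = 1 − 6×26 / (5×24)
  = 1 − 156/120 = 1 − 1.3000 ≈ -0.300

-0.300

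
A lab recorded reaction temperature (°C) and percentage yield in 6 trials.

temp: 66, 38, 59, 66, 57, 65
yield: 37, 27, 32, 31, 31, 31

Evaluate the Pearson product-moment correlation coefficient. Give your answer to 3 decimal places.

0.739

n = 6, Σx = 351, Σy = 189, Σx² = 21111, Σy² = 6005, Σxy = 11184
nΣxy − ΣxΣy = 67104 − 66339 = 765
nΣx² − (Σx)² = 126666 − 123201 = 3465; nΣy² − (Σy)² = 36030 − 35721 = 309
r = 765 / √(3465 × 309) = 765 / 1034.7391 ≈ 0.739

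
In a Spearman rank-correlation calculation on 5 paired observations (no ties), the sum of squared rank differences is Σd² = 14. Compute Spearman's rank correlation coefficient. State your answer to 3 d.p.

ρ = 1 − 6Σd² / [n(n²−1)] = 1 − 6×14 / (5×24)
  = 1 − 84/120 = 1 − 0.7000 ≈ 0.300

0.300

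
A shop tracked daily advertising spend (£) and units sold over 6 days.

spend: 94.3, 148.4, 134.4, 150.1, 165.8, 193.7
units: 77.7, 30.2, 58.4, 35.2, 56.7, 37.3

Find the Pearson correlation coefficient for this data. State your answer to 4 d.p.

-0.6991

n = 6, Σx = 886.7, Σy = 295.5, Σx² = 136517.75, Σy² = 16205.11, Σxy = 41567.14
nΣxy − ΣxΣy = 249402.84 − 262019.85 = -12617.01
nΣx² − (Σx)² = 819106.5 − 786236.89 = 32869.61; nΣy² − (Σy)² = 97230.66 − 87320.25 = 9910.41
r = -12617.01 / √(32869.61 × 9910.41) = -12617.01 / 18048.5820 ≈ -0.6991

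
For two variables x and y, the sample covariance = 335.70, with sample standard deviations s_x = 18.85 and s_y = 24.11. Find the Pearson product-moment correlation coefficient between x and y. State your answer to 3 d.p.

r = Cov(x,y) / (s_x · s_y) = 335.70 / (18.85 × 24.11)
  = 335.70 / 454.4735 ≈ 0.739

0.739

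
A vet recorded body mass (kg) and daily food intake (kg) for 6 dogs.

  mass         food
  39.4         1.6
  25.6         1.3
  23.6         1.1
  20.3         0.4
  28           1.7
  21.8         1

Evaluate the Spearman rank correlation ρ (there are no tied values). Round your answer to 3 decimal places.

Rank mass: 6, 4, 3, 1, 5, 2
Rank food: 5, 4, 3, 1, 6, 2
d = rank(mass) − rank(food): 1, 0, 0, 0, -1, 0; Σd² = 2
ρ = 1 − 6Σd² / [n(n²−1)] = 1 − 6×2 / (6×35) = 1 − 12/210 ≈ 0.943

0.943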